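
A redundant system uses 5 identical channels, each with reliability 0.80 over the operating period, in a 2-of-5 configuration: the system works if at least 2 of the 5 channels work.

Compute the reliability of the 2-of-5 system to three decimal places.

0.993

R = Σ_{i=2}^{5} C(5,i) p^i (1−p)^{5−i} with p = 0.80
C(5,2)·0.80^2·0.20^3 = 0.05120
C(5,3)·0.80^3·0.20^2 = 0.20480
C(5,4)·0.80^4·0.20^1 = 0.40960
C(5,5)·0.80^5·0.20^0 = 0.32768
Sum = 0.993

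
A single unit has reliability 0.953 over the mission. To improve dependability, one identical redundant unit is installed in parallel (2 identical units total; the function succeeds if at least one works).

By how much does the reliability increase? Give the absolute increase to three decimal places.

0.045

R_before = 0.953
R_after = 1 − (1 − 0.953)^2 = 0.998
ΔR = 0.998 − 0.953 = 0.045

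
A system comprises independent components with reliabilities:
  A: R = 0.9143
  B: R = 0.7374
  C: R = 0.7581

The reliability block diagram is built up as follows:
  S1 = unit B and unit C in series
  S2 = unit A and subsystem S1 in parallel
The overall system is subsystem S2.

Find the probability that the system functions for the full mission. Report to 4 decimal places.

Series (B and C): 0.737400 × 0.758100 = 0.559023
Parallel (A and [0.559023]): 1 − (1 − 0.914300)(1 − 0.559023) = 0.9622

0.9622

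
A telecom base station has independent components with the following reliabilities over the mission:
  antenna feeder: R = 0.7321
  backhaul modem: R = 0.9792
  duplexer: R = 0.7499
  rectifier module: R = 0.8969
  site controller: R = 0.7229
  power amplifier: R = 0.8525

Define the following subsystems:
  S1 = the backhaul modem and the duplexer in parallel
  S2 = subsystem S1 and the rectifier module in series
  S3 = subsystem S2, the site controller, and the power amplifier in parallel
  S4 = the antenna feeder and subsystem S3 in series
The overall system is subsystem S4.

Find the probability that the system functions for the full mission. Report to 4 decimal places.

Parallel (backhaul modem and duplexer): 1 − (1 − 0.979200)(1 − 0.749900) = 0.994798
Series ([0.994798] and rectifier module): 0.994798 × 0.896900 = 0.892234
Parallel ([0.892234], site controller, and power amplifier): 1 − (1 − 0.892234)(1 − 0.722900)(1 − 0.852500) = 0.995595
Series (antenna feeder and [0.995595]): 0.732100 × 0.995595 = 0.7289

0.7289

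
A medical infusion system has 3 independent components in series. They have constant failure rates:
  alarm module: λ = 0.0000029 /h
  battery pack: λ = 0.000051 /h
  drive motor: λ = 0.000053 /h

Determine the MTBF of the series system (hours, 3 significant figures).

Series of exponential components: λ_sys = Σ λ_i
λ_sys = 0.0000029 + 0.000051 + 0.000053 = 1.0690e-04 /h
MTBF = 1 / λ_sys = 9350 h

9350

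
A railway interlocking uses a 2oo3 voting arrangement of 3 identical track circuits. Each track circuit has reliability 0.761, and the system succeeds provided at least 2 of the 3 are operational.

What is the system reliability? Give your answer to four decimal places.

R = Σ_{i=2}^{3} C(3,i) p^i (1−p)^{3−i} with p = 0.761
C(3,2)·0.761^2·0.239^1 = 0.415230
C(3,3)·0.761^3·0.239^0 = 0.440711
Sum = 0.8559

0.8559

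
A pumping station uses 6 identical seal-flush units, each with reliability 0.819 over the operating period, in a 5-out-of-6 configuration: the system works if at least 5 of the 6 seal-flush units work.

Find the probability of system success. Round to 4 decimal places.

R = Σ_{i=5}^{6} C(6,i) p^i (1−p)^{6−i} with p = 0.819
C(6,5)·0.819^5·0.181^1 = 0.400174
C(6,6)·0.819^6·0.181^0 = 0.301789
Sum = 0.7020

0.7020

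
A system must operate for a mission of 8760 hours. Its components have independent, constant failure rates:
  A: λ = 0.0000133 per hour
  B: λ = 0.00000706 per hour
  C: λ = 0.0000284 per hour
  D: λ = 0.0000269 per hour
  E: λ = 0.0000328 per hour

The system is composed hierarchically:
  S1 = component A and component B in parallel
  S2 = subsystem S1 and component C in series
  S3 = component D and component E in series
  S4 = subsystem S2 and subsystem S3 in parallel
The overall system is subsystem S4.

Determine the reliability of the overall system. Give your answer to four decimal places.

0.9082

R(A) = exp(−0.0000133 × 8760) = 0.890023
R(B) = exp(−0.00000706 × 8760) = 0.940028
R(C) = exp(−0.0000284 × 8760) = 0.779748
R(D) = exp(−0.0000269 × 8760) = 0.790062
R(E) = exp(−0.0000328 × 8760) = 0.750266
Parallel (A and B): 1 − (1 − 0.890023)(1 − 0.940028) = 0.993404
Series ([0.993404] and C): 0.993404 × 0.779748 = 0.774605
Series (D and E): 0.790062 × 0.750266 = 0.592757
Parallel ([0.774605] and [0.592757]): 1 − (1 − 0.774605)(1 − 0.592757) = 0.9082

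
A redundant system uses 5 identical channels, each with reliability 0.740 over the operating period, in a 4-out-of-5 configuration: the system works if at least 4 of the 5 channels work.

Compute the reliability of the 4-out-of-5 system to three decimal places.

0.612

R = Σ_{i=4}^{5} C(5,i) p^i (1−p)^{5−i} with p = 0.740
C(5,4)·0.740^4·0.260^1 = 0.38983
C(5,5)·0.740^5·0.260^0 = 0.22190
Sum = 0.612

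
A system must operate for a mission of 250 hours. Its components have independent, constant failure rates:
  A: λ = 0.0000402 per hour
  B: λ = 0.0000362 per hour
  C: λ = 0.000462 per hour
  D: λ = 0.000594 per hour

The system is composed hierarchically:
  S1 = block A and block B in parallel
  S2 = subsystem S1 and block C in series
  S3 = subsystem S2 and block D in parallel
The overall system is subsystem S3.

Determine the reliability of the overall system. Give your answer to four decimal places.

R(A) = exp(−0.0000402 × 250) = 0.990000
R(B) = exp(−0.0000362 × 250) = 0.990991
R(C) = exp(−0.000462 × 250) = 0.890921
R(D) = exp(−0.000594 × 250) = 0.862000
Parallel (A and B): 1 − (1 − 0.990000)(1 − 0.990991) = 0.999910
Series ([0.999910] and C): 0.999910 × 0.890921 = 0.890841
Parallel ([0.890841] and D): 1 − (1 − 0.890841)(1 − 0.862000) = 0.9849

0.9849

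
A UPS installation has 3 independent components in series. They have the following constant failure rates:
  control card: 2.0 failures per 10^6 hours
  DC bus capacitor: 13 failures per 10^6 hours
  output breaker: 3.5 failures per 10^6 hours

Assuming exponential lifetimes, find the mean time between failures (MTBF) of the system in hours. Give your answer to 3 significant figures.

Series of exponential components: λ_sys = Σ λ_i
λ_sys = 0.0000020 + 0.000013 + 0.0000035 = 1.8500e-05 /h
MTBF = 1 / λ_sys = 54100 h

54100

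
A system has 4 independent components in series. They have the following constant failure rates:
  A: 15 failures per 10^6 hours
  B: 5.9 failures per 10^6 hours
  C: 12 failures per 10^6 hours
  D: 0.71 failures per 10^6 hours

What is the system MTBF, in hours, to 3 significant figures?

Series of exponential components: λ_sys = Σ λ_i
λ_sys = 0.000015 + 0.0000059 + 0.000012 + 0.00000071 = 3.3610e-05 /h
MTBF = 1 / λ_sys = 29800 h

29800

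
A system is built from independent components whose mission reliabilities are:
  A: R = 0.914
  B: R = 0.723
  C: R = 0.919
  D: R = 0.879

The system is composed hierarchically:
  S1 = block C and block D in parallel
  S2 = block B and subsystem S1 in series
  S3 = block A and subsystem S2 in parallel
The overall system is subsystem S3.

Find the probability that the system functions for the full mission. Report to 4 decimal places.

0.9756

Parallel (C and D): 1 − (1 − 0.919000)(1 − 0.879000) = 0.990199
Series (B and [0.990199]): 0.723000 × 0.990199 = 0.715914
Parallel (A and [0.715914]): 1 − (1 − 0.914000)(1 − 0.715914) = 0.9756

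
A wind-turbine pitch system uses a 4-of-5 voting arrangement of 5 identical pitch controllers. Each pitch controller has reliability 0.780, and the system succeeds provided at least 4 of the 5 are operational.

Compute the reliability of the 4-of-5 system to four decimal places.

R = Σ_{i=4}^{5} C(5,i) p^i (1−p)^{5−i} with p = 0.780
C(5,4)·0.780^4·0.220^1 = 0.407166
C(5,5)·0.780^5·0.220^0 = 0.288717
Sum = 0.6959

0.6959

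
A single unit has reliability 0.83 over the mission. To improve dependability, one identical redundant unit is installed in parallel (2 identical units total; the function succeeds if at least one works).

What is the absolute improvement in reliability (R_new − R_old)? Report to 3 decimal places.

0.141

R_before = 0.83
R_after = 1 − (1 − 0.83)^2 = 0.971
ΔR = 0.971 − 0.83 = 0.141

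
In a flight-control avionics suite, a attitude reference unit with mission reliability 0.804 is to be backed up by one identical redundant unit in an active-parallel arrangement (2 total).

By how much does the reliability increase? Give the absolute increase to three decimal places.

R_before = 0.804
R_after = 1 − (1 − 0.804)^2 = 0.962
ΔR = 0.962 − 0.804 = 0.158

0.158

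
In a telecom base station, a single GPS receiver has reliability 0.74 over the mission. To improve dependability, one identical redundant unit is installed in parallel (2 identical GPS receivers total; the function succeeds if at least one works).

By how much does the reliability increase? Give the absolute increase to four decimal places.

0.1924

R_before = 0.74
R_after = 1 − (1 − 0.74)^2 = 0.9324
ΔR = 0.9324 − 0.74 = 0.1924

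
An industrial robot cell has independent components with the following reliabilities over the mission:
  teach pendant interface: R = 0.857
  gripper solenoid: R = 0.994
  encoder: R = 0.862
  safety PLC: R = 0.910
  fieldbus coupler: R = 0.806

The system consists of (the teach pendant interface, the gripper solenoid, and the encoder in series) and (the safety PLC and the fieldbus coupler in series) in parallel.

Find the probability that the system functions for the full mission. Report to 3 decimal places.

Series (teach pendant interface, gripper solenoid, and encoder): 0.85700 × 0.99400 × 0.86200 = 0.73430
Series (safety PLC and fieldbus coupler): 0.91000 × 0.80600 = 0.73346
Parallel ([0.73430] and [0.73346]): 1 − (1 − 0.73430)(1 − 0.73346) = 0.929

0.929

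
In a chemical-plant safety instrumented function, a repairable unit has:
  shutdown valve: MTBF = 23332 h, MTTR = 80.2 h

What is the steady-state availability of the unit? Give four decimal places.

0.9966

A(shutdown valve) = MTBF/(MTBF+MTTR) = 23332/(23332+80.2) = 0.9966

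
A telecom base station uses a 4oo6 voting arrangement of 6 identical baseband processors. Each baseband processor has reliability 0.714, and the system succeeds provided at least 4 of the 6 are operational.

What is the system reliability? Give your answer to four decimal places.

0.7698

R = Σ_{i=4}^{6} C(6,i) p^i (1−p)^{6−i} with p = 0.714
C(6,4)·0.714^4·0.286^2 = 0.318872
C(6,5)·0.714^5·0.286^1 = 0.318426
C(6,6)·0.714^6·0.286^0 = 0.132492
Sum = 0.7698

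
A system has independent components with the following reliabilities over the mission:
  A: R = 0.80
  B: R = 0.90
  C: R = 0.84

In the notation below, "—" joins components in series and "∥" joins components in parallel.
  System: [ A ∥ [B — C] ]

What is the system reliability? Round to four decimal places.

0.9512

Series (B and C): 0.900000 × 0.840000 = 0.756000
Parallel (A and [0.756000]): 1 − (1 − 0.800000)(1 − 0.756000) = 0.9512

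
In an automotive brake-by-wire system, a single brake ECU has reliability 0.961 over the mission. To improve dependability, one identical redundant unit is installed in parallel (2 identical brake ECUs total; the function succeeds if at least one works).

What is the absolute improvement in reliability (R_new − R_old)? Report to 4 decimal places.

R_before = 0.961
R_after = 1 − (1 − 0.961)^2 = 0.9985
ΔR = 0.9985 − 0.961 = 0.0375

0.0375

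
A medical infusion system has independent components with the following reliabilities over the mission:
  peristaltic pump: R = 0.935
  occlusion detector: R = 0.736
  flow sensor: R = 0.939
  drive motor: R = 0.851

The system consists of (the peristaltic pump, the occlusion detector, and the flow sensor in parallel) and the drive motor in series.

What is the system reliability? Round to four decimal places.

0.8501

Parallel (peristaltic pump, occlusion detector, and flow sensor): 1 − (1 − 0.935000)(1 − 0.736000)(1 − 0.939000) = 0.998953
Series ([0.998953] and drive motor): 0.998953 × 0.851000 = 0.8501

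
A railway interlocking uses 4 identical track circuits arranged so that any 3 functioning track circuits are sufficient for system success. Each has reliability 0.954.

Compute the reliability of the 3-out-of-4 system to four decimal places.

0.9881

R = Σ_{i=3}^{4} C(4,i) p^i (1−p)^{4−i} with p = 0.954
C(4,3)·0.954^3·0.046^1 = 0.159758
C(4,4)·0.954^4·0.046^0 = 0.828311
Sum = 0.9881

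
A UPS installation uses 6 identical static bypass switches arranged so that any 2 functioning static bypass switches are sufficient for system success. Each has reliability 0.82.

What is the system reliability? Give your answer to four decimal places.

R = Σ_{i=2}^{6} C(6,i) p^i (1−p)^{6−i} with p = 0.82
C(6,2)·0.82^2·0.18^4 = 0.010588
C(6,3)·0.82^3·0.18^3 = 0.064312
C(6,4)·0.82^4·0.18^2 = 0.219731
C(6,5)·0.82^5·0.18^1 = 0.400399
C(6,6)·0.82^6·0.18^0 = 0.304007
Sum = 0.9990

0.9990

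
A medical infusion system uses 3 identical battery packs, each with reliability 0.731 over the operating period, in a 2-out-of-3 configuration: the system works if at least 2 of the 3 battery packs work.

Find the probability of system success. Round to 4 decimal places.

0.8218

R = Σ_{i=2}^{3} C(3,i) p^i (1−p)^{3−i} with p = 0.731
C(3,2)·0.731^2·0.269^1 = 0.431229
C(3,3)·0.731^3·0.269^0 = 0.390618
Sum = 0.8218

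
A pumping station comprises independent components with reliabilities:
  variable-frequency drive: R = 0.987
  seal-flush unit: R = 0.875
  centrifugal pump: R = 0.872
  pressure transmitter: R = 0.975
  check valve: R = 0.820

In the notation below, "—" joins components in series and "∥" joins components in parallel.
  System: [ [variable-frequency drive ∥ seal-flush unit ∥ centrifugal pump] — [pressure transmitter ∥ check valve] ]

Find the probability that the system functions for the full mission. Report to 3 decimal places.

0.995

Parallel (variable-frequency drive, seal-flush unit, and centrifugal pump): 1 − (1 − 0.98700)(1 − 0.87500)(1 − 0.87200) = 0.99979
Parallel (pressure transmitter and check valve): 1 − (1 − 0.97500)(1 − 0.82000) = 0.99550
Series ([0.99979] and [0.99550]): 0.99979 × 0.99550 = 0.995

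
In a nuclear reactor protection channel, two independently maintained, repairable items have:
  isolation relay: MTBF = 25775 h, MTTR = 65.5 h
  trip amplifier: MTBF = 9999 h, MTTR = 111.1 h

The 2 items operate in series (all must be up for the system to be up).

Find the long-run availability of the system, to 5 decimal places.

A(isolation relay) = MTBF/(MTBF+MTTR) = 25775/(25775+65.5) = 0.997465
A(trip amplifier) = MTBF/(MTBF+MTTR) = 9999/(9999+111.1) = 0.989011
Series availability: 0.997465 × 0.989011 = 0.98650

0.98650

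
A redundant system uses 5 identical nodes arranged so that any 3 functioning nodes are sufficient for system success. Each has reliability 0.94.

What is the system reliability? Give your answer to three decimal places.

0.998

R = Σ_{i=3}^{5} C(5,i) p^i (1−p)^{5−i} with p = 0.94
C(5,3)·0.94^3·0.06^2 = 0.02990
C(5,4)·0.94^4·0.06^1 = 0.23422
C(5,5)·0.94^5·0.06^0 = 0.73390
Sum = 0.998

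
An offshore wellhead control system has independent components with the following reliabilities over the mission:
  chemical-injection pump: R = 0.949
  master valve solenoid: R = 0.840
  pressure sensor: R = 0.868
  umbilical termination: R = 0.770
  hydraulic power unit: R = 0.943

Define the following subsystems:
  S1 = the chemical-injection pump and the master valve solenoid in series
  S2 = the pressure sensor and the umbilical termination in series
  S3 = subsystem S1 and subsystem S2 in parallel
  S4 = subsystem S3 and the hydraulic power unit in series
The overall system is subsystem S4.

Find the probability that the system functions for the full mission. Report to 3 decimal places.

0.880

Series (chemical-injection pump and master valve solenoid): 0.94900 × 0.84000 = 0.79716
Series (pressure sensor and umbilical termination): 0.86800 × 0.77000 = 0.66836
Parallel ([0.79716] and [0.66836]): 1 − (1 − 0.79716)(1 − 0.66836) = 0.93273
Series ([0.93273] and hydraulic power unit): 0.93273 × 0.94300 = 0.880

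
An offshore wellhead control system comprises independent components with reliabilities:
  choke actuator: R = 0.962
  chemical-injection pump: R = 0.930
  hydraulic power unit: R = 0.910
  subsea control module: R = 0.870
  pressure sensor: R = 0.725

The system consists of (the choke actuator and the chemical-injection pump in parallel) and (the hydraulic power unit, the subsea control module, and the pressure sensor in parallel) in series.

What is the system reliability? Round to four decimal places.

0.9941

Parallel (choke actuator and chemical-injection pump): 1 − (1 − 0.962000)(1 − 0.930000) = 0.997340
Parallel (hydraulic power unit, subsea control module, and pressure sensor): 1 − (1 − 0.910000)(1 − 0.870000)(1 − 0.725000) = 0.996783
Series ([0.997340] and [0.996783]): 0.997340 × 0.996783 = 0.9941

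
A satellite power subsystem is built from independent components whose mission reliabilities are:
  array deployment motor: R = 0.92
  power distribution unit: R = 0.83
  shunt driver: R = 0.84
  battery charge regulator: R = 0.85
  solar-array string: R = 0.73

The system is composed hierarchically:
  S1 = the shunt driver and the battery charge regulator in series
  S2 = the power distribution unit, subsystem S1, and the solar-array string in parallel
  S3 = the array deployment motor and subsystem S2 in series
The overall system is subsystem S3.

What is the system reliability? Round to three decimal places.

Series (shunt driver and battery charge regulator): 0.84000 × 0.85000 = 0.71400
Parallel (power distribution unit, [0.71400], and solar-array string): 1 − (1 − 0.83000)(1 − 0.71400)(1 − 0.73000) = 0.98687
Series (array deployment motor and [0.98687]): 0.92000 × 0.98687 = 0.908

0.908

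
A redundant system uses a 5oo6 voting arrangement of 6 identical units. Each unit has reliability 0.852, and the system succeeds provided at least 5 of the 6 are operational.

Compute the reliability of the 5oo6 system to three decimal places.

R = Σ_{i=5}^{6} C(6,i) p^i (1−p)^{6−i} with p = 0.852
C(6,5)·0.852^5·0.148^1 = 0.39867
C(6,6)·0.852^6·0.148^0 = 0.38251
Sum = 0.781

0.781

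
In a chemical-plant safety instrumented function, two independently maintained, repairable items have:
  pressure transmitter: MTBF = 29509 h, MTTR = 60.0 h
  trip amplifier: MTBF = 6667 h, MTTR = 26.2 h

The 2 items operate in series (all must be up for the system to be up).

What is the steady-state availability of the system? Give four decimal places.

A(pressure transmitter) = MTBF/(MTBF+MTTR) = 29509/(29509+60.0) = 0.997971
A(trip amplifier) = MTBF/(MTBF+MTTR) = 6667/(6667+26.2) = 0.996086
Series availability: 0.997971 × 0.996086 = 0.9941

0.9941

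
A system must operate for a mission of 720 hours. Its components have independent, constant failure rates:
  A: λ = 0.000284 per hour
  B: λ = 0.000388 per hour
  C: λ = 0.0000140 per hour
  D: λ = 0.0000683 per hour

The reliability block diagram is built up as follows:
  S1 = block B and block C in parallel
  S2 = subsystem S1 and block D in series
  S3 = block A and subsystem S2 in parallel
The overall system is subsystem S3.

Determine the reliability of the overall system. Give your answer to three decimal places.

0.991

R(A) = exp(−0.000284 × 720) = 0.81507
R(B) = exp(−0.000388 × 720) = 0.75627
R(C) = exp(−0.0000140 × 720) = 0.98997
R(D) = exp(−0.0000683 × 720) = 0.95201
Parallel (B and C): 1 − (1 − 0.75627)(1 − 0.98997) = 0.99756
Series ([0.99756] and D): 0.99756 × 0.95201 = 0.94969
Parallel (A and [0.94969]): 1 − (1 − 0.81507)(1 − 0.94969) = 0.991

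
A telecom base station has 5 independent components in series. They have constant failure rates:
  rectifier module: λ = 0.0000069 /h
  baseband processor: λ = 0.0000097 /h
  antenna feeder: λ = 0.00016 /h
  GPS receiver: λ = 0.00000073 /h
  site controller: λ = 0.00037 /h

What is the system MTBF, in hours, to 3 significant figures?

Series of exponential components: λ_sys = Σ λ_i
λ_sys = 0.0000069 + 0.0000097 + 0.00016 + 0.00000073 + 0.00037 = 5.4733e-04 /h
MTBF = 1 / λ_sys = 1830 h

1830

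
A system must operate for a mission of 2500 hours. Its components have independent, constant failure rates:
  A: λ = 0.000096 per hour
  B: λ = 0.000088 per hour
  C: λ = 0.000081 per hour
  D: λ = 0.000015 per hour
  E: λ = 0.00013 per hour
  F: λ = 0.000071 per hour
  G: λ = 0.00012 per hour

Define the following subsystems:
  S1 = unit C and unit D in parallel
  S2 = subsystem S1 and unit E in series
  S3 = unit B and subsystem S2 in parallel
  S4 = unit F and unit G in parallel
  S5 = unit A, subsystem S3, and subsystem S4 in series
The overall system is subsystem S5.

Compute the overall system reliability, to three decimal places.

R(A) = exp(−0.000096 × 2500) = 0.78663
R(B) = exp(−0.000088 × 2500) = 0.80252
R(C) = exp(−0.000081 × 2500) = 0.81669
R(D) = exp(−0.000015 × 2500) = 0.96319
R(E) = exp(−0.00013 × 2500) = 0.72253
R(F) = exp(−0.000071 × 2500) = 0.83736
R(G) = exp(−0.00012 × 2500) = 0.74082
Parallel (C and D): 1 − (1 − 0.81669)(1 − 0.96319) = 0.99325
Series ([0.99325] and E): 0.99325 × 0.72253 = 0.71765
Parallel (B and [0.71765]): 1 − (1 − 0.80252)(1 − 0.71765) = 0.94424
Parallel (F and G): 1 − (1 − 0.83736)(1 − 0.74082) = 0.95785
Series (A, [0.94424], and [0.95785]): 0.78663 × 0.94424 × 0.95785 = 0.711

0.711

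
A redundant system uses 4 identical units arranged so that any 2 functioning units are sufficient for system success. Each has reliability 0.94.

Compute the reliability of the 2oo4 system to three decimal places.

R = Σ_{i=2}^{4} C(4,i) p^i (1−p)^{4−i} with p = 0.94
C(4,2)·0.94^2·0.06^2 = 0.01909
C(4,3)·0.94^3·0.06^1 = 0.19934
C(4,4)·0.94^4·0.06^0 = 0.78075
Sum = 0.999

0.999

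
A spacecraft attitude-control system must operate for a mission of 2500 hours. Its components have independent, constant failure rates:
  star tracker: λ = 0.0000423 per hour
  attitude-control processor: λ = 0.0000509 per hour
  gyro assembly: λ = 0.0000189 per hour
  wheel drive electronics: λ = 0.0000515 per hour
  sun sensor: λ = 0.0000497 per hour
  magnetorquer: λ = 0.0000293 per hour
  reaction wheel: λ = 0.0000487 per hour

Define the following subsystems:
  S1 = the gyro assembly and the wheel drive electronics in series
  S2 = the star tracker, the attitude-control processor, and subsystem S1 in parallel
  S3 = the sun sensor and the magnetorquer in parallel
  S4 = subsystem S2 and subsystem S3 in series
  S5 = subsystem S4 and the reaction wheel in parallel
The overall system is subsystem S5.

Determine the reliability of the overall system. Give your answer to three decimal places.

0.999

R(star tracker) = exp(−0.0000423 × 2500) = 0.89965
R(attitude-control processor) = exp(−0.0000509 × 2500) = 0.88051
R(gyro assembly) = exp(−0.0000189 × 2500) = 0.95385
R(wheel drive electronics) = exp(−0.0000515 × 2500) = 0.87919
R(sun sensor) = exp(−0.0000497 × 2500) = 0.88316
R(magnetorquer) = exp(−0.0000293 × 2500) = 0.92937
R(reaction wheel) = exp(−0.0000487 × 2500) = 0.88537
Series (gyro assembly and wheel drive electronics): 0.95385 × 0.87919 = 0.83862
Parallel (star tracker, attitude-control processor, and [0.83862]): 1 − (1 − 0.89965)(1 − 0.88051)(1 − 0.83862) = 0.99806
Parallel (sun sensor and magnetorquer): 1 − (1 − 0.88316)(1 − 0.92937) = 0.99175
Series ([0.99806] and [0.99175]): 0.99806 × 0.99175 = 0.98983
Parallel ([0.98983] and reaction wheel): 1 − (1 − 0.98983)(1 − 0.88537) = 0.999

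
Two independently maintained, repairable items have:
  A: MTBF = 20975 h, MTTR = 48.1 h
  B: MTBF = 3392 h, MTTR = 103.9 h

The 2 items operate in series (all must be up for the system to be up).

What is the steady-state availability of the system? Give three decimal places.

A(A) = MTBF/(MTBF+MTTR) = 20975/(20975+48.1) = 0.997712
A(B) = MTBF/(MTBF+MTTR) = 3392/(3392+103.9) = 0.970279
Series availability: 0.997712 × 0.970279 = 0.968

0.968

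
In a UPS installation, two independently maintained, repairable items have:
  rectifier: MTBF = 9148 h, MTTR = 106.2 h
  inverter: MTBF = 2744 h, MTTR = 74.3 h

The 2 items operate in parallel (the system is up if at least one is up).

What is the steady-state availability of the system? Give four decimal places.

0.9997

A(rectifier) = MTBF/(MTBF+MTTR) = 9148/(9148+106.2) = 0.988524
A(inverter) = MTBF/(MTBF+MTTR) = 2744/(2744+74.3) = 0.973637
Parallel availability: 1 − (1 − 0.988524)(1 − 0.973637) = 0.9997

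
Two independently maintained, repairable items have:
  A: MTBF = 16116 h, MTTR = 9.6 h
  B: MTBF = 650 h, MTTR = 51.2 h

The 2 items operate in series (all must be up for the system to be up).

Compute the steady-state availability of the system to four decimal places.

0.9264

A(A) = MTBF/(MTBF+MTTR) = 16116/(16116+9.6) = 0.999405
A(B) = MTBF/(MTBF+MTTR) = 650/(650+51.2) = 0.926982
Series availability: 0.999405 × 0.926982 = 0.9264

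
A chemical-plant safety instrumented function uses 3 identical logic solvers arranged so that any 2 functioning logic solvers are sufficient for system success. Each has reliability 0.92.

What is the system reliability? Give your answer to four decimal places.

R = Σ_{i=2}^{3} C(3,i) p^i (1−p)^{3−i} with p = 0.92
C(3,2)·0.92^2·0.08^1 = 0.203136
C(3,3)·0.92^3·0.08^0 = 0.778688
Sum = 0.9818

0.9818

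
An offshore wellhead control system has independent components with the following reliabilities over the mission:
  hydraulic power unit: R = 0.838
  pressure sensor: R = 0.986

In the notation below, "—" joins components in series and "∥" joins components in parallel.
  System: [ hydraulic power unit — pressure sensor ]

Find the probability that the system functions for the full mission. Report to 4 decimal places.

0.8263

Series (hydraulic power unit and pressure sensor): 0.838000 × 0.986000 = 0.8263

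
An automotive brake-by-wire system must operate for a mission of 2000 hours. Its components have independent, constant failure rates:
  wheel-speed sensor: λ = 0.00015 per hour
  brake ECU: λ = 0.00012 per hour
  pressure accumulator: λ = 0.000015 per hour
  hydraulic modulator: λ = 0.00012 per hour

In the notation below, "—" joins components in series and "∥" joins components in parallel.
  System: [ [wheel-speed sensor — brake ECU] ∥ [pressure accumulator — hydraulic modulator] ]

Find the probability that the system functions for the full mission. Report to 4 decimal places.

R(wheel-speed sensor) = exp(−0.00015 × 2000) = 0.740818
R(brake ECU) = exp(−0.00012 × 2000) = 0.786628
R(pressure accumulator) = exp(−0.000015 × 2000) = 0.970446
R(hydraulic modulator) = exp(−0.00012 × 2000) = 0.786628
Series (wheel-speed sensor and brake ECU): 0.740818 × 0.786628 = 0.582748
Series (pressure accumulator and hydraulic modulator): 0.970446 × 0.786628 = 0.763380
Parallel ([0.582748] and [0.763380]): 1 − (1 − 0.582748)(1 − 0.763380) = 0.9013

0.9013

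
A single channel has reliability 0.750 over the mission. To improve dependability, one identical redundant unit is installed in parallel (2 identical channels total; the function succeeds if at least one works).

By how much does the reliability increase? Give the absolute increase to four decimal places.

0.1875

R_before = 0.750
R_after = 1 − (1 − 0.750)^2 = 0.9375
ΔR = 0.9375 − 0.750 = 0.1875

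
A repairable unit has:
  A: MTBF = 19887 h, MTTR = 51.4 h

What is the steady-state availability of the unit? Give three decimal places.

A(A) = MTBF/(MTBF+MTTR) = 19887/(19887+51.4) = 0.997

0.997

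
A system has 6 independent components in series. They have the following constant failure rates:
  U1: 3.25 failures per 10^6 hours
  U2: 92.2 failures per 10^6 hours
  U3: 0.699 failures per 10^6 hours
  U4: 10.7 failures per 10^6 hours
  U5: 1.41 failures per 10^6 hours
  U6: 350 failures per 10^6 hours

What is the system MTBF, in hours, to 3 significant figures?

Series of exponential components: λ_sys = Σ λ_i
λ_sys = 0.00000325 + 0.0000922 + 0.000000699 + 0.0000107 + 0.00000141 + 0.000350 = 4.5826e-04 /h
MTBF = 1 / λ_sys = 2180 h

2180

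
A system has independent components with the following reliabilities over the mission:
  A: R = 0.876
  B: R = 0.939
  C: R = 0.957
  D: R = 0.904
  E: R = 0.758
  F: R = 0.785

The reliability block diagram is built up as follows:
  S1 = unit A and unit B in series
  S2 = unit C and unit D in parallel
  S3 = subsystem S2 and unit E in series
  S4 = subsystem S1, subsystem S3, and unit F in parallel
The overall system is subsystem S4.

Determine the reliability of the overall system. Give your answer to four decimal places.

Series (A and B): 0.876000 × 0.939000 = 0.822564
Parallel (C and D): 1 − (1 − 0.957000)(1 − 0.904000) = 0.995872
Series ([0.995872] and E): 0.995872 × 0.758000 = 0.754871
Parallel ([0.822564], [0.754871], and F): 1 − (1 − 0.822564)(1 − 0.754871)(1 − 0.785000) = 0.9906

0.9906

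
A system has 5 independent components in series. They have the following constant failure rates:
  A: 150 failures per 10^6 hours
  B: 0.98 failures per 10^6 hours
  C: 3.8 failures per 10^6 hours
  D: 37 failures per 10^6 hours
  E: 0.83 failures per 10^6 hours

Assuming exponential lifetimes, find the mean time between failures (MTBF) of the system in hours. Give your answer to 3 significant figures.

5190

Series of exponential components: λ_sys = Σ λ_i
λ_sys = 0.00015 + 0.00000098 + 0.0000038 + 0.000037 + 0.00000083 = 1.9261e-04 /h
MTBF = 1 / λ_sys = 5190 h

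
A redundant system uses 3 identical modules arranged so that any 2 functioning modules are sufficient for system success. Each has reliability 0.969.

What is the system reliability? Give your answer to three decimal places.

R = Σ_{i=2}^{3} C(3,i) p^i (1−p)^{3−i} with p = 0.969
C(3,2)·0.969^2·0.031^1 = 0.08732
C(3,3)·0.969^3·0.031^0 = 0.90985
Sum = 0.997

0.997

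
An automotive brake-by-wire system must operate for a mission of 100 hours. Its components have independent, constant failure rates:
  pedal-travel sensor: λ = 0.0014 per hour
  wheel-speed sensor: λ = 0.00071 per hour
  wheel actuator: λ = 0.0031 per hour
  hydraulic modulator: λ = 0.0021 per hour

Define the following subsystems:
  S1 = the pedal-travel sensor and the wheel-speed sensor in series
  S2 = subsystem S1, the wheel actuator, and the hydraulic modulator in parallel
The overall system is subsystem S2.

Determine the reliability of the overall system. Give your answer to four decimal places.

0.9904

R(pedal-travel sensor) = exp(−0.0014 × 100) = 0.869358
R(wheel-speed sensor) = exp(−0.00071 × 100) = 0.931462
R(wheel actuator) = exp(−0.0031 × 100) = 0.733447
R(hydraulic modulator) = exp(−0.0021 × 100) = 0.810584
Series (pedal-travel sensor and wheel-speed sensor): 0.869358 × 0.931462 = 0.809774
Parallel ([0.809774], wheel actuator, and hydraulic modulator): 1 − (1 − 0.809774)(1 − 0.733447)(1 − 0.810584) = 0.9904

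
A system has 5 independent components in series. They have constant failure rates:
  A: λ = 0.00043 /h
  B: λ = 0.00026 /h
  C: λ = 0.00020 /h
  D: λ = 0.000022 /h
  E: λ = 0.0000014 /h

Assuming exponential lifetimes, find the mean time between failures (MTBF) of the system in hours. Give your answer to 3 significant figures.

Series of exponential components: λ_sys = Σ λ_i
λ_sys = 0.00043 + 0.00026 + 0.00020 + 0.000022 + 0.0000014 = 9.1340e-04 /h
MTBF = 1 / λ_sys = 1090 h

1090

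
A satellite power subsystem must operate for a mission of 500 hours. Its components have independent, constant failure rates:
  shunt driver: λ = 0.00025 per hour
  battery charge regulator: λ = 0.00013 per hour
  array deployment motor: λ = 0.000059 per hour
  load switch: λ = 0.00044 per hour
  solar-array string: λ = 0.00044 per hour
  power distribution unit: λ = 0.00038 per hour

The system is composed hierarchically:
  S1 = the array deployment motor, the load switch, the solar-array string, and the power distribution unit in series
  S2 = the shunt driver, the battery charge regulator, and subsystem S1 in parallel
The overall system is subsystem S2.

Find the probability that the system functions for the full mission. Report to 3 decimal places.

R(shunt driver) = exp(−0.00025 × 500) = 0.88250
R(battery charge regulator) = exp(−0.00013 × 500) = 0.93707
R(array deployment motor) = exp(−0.000059 × 500) = 0.97093
R(load switch) = exp(−0.00044 × 500) = 0.80252
R(solar-array string) = exp(−0.00044 × 500) = 0.80252
R(power distribution unit) = exp(−0.00038 × 500) = 0.82696
Series (array deployment motor, load switch, solar-array string, and power distribution unit): 0.97093 × 0.80252 × 0.80252 × 0.82696 = 0.51711
Parallel (shunt driver, battery charge regulator, and [0.51711]): 1 − (1 − 0.88250)(1 − 0.93707)(1 − 0.51711) = 0.996

0.996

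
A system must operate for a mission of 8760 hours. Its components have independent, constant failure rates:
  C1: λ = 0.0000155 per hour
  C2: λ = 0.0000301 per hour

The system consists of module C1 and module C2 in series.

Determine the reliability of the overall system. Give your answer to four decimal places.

R(C1) = exp(−0.0000155 × 8760) = 0.873035
R(C2) = exp(−0.0000301 × 8760) = 0.768222
Series (C1 and C2): 0.873035 × 0.768222 = 0.6707

0.6707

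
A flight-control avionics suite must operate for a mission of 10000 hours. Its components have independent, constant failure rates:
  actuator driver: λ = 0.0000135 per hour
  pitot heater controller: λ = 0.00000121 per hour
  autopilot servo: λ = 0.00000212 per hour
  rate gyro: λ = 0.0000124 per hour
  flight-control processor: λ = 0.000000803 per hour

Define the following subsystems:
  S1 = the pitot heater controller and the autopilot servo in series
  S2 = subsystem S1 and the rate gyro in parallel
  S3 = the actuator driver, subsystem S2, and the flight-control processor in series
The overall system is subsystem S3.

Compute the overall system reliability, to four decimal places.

0.8634

R(actuator driver) = exp(−0.0000135 × 10000) = 0.873716
R(pitot heater controller) = exp(−0.00000121 × 10000) = 0.987973
R(autopilot servo) = exp(−0.00000212 × 10000) = 0.979023
R(rate gyro) = exp(−0.0000124 × 10000) = 0.883380
R(flight-control processor) = exp(−0.000000803 × 10000) = 0.992002
Series (pitot heater controller and autopilot servo): 0.987973 × 0.979023 = 0.967248
Parallel ([0.967248] and rate gyro): 1 − (1 − 0.967248)(1 − 0.883380) = 0.996180
Series (actuator driver, [0.996180], and flight-control processor): 0.873716 × 0.996180 × 0.992002 = 0.8634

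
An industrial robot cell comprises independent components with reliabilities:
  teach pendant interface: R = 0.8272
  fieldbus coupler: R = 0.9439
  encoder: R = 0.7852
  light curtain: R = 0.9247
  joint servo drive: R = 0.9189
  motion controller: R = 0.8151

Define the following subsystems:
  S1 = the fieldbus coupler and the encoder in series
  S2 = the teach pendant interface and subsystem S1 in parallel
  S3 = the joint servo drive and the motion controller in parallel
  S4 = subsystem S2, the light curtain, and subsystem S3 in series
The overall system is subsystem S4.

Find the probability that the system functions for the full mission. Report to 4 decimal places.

0.8701

Series (fieldbus coupler and encoder): 0.943900 × 0.785200 = 0.741150
Parallel (teach pendant interface and [0.741150]): 1 − (1 − 0.827200)(1 − 0.741150) = 0.955271
Parallel (joint servo drive and motion controller): 1 − (1 − 0.918900)(1 − 0.815100) = 0.985005
Series ([0.955271], light curtain, and [0.985005]): 0.955271 × 0.924700 × 0.985005 = 0.8701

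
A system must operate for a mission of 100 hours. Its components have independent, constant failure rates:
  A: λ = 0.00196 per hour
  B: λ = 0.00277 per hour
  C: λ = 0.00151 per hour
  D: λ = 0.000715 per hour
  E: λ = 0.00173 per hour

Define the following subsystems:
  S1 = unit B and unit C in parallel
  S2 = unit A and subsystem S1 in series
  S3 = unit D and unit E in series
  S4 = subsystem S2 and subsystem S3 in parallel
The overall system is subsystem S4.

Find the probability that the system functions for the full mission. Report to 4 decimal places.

0.9553

R(A) = exp(−0.00196 × 100) = 0.822012
R(B) = exp(−0.00277 × 100) = 0.758054
R(C) = exp(−0.00151 × 100) = 0.859848
R(D) = exp(−0.000715 × 100) = 0.930996
R(E) = exp(−0.00173 × 100) = 0.841138
Parallel (B and C): 1 − (1 − 0.758054)(1 − 0.859848) = 0.966091
Series (A and [0.966091]): 0.822012 × 0.966091 = 0.794138
Series (D and E): 0.930996 × 0.841138 = 0.783096
Parallel ([0.794138] and [0.783096]): 1 − (1 − 0.794138)(1 − 0.783096) = 0.9553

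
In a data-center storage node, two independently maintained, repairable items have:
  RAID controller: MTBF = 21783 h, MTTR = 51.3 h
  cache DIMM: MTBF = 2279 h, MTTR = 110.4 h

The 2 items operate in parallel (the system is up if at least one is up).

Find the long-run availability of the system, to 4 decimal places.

A(RAID controller) = MTBF/(MTBF+MTTR) = 21783/(21783+51.3) = 0.997650
A(cache DIMM) = MTBF/(MTBF+MTTR) = 2279/(2279+110.4) = 0.953796
Parallel availability: 1 − (1 − 0.997650)(1 − 0.953796) = 0.9999

0.9999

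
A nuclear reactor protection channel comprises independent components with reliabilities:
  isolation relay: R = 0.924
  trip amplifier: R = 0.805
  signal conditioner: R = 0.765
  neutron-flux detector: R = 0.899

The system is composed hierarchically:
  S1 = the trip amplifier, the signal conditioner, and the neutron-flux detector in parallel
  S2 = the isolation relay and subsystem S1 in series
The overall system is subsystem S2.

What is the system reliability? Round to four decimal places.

Parallel (trip amplifier, signal conditioner, and neutron-flux detector): 1 − (1 − 0.805000)(1 − 0.765000)(1 − 0.899000) = 0.995372
Series (isolation relay and [0.995372]): 0.924000 × 0.995372 = 0.9197

0.9197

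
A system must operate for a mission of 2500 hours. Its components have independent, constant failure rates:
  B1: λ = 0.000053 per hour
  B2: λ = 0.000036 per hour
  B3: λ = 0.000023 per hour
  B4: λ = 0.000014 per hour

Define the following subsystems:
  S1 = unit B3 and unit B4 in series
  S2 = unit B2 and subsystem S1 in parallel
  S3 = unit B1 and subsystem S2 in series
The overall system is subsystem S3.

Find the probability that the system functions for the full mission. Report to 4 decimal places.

R(B1) = exp(−0.000053 × 2500) = 0.875903
R(B2) = exp(−0.000036 × 2500) = 0.913931
R(B3) = exp(−0.000023 × 2500) = 0.944122
R(B4) = exp(−0.000014 × 2500) = 0.965605
Series (B3 and B4): 0.944122 × 0.965605 = 0.911649
Parallel (B2 and [0.911649]): 1 − (1 − 0.913931)(1 − 0.911649) = 0.992396
Series (B1 and [0.992396]): 0.875903 × 0.992396 = 0.8692

0.8692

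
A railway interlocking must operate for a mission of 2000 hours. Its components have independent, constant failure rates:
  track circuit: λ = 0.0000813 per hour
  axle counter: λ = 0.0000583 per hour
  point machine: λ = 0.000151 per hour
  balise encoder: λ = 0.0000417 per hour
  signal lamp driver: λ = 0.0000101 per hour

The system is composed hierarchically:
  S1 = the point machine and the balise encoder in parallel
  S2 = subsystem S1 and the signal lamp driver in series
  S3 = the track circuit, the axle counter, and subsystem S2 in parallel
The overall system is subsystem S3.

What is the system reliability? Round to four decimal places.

0.9993

R(track circuit) = exp(−0.0000813 × 2000) = 0.849931
R(axle counter) = exp(−0.0000583 × 2000) = 0.889941
R(point machine) = exp(−0.000151 × 2000) = 0.739338
R(balise encoder) = exp(−0.0000417 × 2000) = 0.919983
R(signal lamp driver) = exp(−0.0000101 × 2000) = 0.980003
Parallel (point machine and balise encoder): 1 − (1 − 0.739338)(1 − 0.919983) = 0.979143
Series ([0.979143] and signal lamp driver): 0.979143 × 0.980003 = 0.959563
Parallel (track circuit, axle counter, and [0.959563]): 1 − (1 − 0.849931)(1 − 0.889941)(1 − 0.959563) = 0.9993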